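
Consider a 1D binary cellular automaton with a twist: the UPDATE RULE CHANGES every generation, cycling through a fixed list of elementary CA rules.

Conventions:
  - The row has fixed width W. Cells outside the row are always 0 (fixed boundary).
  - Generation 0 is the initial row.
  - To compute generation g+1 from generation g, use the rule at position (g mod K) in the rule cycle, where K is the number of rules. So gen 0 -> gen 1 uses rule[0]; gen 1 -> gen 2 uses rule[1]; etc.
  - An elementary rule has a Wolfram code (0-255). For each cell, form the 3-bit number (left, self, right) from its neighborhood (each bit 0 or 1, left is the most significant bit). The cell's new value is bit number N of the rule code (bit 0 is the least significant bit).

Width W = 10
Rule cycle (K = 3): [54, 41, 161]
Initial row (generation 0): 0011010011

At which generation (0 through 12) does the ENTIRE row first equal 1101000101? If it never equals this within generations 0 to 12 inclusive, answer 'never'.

Answer: never

Derivation:
Gen 0: 0011010011
Gen 1 (rule 54): 0100111100
Gen 2 (rule 41): 0000100001
Gen 3 (rule 161): 1110001100
Gen 4 (rule 54): 0001010010
Gen 5 (rule 41): 1100100000
Gen 6 (rule 161): 0000001111
Gen 7 (rule 54): 0000010000
Gen 8 (rule 41): 1111000111
Gen 9 (rule 161): 0110010010
Gen 10 (rule 54): 1001111111
Gen 11 (rule 41): 0001000000
Gen 12 (rule 161): 1100011111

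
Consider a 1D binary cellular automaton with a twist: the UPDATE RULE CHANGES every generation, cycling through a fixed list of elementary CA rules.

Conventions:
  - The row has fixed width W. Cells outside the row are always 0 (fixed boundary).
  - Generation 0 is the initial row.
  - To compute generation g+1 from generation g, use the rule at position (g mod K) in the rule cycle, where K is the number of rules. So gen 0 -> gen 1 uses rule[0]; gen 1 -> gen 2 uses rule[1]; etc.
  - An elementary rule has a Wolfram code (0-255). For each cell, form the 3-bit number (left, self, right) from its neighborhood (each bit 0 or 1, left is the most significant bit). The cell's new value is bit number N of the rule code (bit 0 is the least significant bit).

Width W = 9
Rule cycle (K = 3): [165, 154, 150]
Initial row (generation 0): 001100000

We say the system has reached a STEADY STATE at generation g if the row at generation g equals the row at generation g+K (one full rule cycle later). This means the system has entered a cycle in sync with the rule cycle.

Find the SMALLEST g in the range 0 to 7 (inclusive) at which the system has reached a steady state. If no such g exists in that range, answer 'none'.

Gen 0: 001100000
Gen 1 (rule 165): 100001111
Gen 2 (rule 154): 010011110
Gen 3 (rule 150): 111101101
Gen 4 (rule 165): 011010011
Gen 5 (rule 154): 110001110
Gen 6 (rule 150): 001010101
Gen 7 (rule 165): 101111111
Gen 8 (rule 154): 001111110
Gen 9 (rule 150): 010111101
Gen 10 (rule 165): 011011011

Answer: none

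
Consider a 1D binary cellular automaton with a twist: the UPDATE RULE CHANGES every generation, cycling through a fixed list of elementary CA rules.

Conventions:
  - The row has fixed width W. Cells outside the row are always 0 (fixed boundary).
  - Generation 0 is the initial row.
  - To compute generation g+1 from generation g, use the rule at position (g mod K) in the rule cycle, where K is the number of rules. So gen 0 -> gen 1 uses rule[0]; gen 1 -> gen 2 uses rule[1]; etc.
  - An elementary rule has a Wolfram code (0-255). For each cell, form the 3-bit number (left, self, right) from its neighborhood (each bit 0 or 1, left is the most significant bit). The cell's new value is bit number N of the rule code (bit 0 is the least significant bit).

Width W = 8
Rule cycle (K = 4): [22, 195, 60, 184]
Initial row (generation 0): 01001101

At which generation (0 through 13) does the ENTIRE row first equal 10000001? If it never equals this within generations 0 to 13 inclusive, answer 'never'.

Gen 0: 01001101
Gen 1 (rule 22): 11110001
Gen 2 (rule 195): 01110110
Gen 3 (rule 60): 01001101
Gen 4 (rule 184): 00101010
Gen 5 (rule 22): 01101011
Gen 6 (rule 195): 10100001
Gen 7 (rule 60): 11110001
Gen 8 (rule 184): 11101000
Gen 9 (rule 22): 00001100
Gen 10 (rule 195): 11110101
Gen 11 (rule 60): 10001111
Gen 12 (rule 184): 01001110
Gen 13 (rule 22): 11110001

Answer: never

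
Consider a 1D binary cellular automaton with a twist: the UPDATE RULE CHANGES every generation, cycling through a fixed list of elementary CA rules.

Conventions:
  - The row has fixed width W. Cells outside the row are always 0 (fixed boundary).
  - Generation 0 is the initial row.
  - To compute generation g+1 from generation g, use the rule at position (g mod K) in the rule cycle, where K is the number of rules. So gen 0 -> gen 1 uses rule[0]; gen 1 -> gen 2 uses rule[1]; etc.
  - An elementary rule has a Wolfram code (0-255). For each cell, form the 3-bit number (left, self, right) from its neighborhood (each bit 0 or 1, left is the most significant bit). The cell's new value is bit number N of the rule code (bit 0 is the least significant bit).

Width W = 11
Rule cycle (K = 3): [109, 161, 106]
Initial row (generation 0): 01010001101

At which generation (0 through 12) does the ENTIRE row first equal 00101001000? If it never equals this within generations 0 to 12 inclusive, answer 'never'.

Gen 0: 01010001101
Gen 1 (rule 109): 01110101111
Gen 2 (rule 161): 00101010110
Gen 3 (rule 106): 01010101110
Gen 4 (rule 109): 01111111010
Gen 5 (rule 161): 00111110100
Gen 6 (rule 106): 01100011000
Gen 7 (rule 109): 01101011011
Gen 8 (rule 161): 00010100100
Gen 9 (rule 106): 00101001000
Gen 10 (rule 109): 10111001011
Gen 11 (rule 161): 01010000100
Gen 12 (rule 106): 10100001000

Answer: 9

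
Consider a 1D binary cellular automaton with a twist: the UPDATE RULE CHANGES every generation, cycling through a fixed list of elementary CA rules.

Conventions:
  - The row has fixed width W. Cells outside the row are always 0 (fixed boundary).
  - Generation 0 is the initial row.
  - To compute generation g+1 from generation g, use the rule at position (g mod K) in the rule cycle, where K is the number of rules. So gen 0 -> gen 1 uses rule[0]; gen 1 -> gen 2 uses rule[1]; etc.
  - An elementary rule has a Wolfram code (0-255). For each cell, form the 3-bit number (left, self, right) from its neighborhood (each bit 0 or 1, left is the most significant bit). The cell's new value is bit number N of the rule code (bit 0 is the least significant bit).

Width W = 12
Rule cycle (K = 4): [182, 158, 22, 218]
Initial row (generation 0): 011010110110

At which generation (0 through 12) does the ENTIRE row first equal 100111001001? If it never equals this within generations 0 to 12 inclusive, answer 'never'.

Answer: 1

Derivation:
Gen 0: 011010110110
Gen 1 (rule 182): 100111001001
Gen 2 (rule 158): 111110111111
Gen 3 (rule 22): 000000000000
Gen 4 (rule 218): 000000000000
Gen 5 (rule 182): 000000000000
Gen 6 (rule 158): 000000000000
Gen 7 (rule 22): 000000000000
Gen 8 (rule 218): 000000000000
Gen 9 (rule 182): 000000000000
Gen 10 (rule 158): 000000000000
Gen 11 (rule 22): 000000000000
Gen 12 (rule 218): 000000000000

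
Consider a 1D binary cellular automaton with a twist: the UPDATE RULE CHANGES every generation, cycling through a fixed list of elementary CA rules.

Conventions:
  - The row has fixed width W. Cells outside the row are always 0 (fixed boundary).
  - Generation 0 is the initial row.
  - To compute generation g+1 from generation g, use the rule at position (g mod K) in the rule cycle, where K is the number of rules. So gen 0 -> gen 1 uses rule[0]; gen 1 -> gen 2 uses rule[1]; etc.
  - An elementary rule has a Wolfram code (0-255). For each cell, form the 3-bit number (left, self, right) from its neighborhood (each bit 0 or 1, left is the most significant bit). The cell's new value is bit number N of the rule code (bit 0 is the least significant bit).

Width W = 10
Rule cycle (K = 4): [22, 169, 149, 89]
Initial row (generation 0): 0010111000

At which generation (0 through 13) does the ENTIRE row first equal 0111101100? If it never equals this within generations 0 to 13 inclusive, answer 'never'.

Answer: 4

Derivation:
Gen 0: 0010111000
Gen 1 (rule 22): 0110000100
Gen 2 (rule 169): 0100110001
Gen 3 (rule 149): 0110001101
Gen 4 (rule 89): 0111101100
Gen 5 (rule 22): 1000000010
Gen 6 (rule 169): 0011111000
Gen 7 (rule 149): 1001110111
Gen 8 (rule 89): 0101010101
Gen 9 (rule 22): 1101010101
Gen 10 (rule 169): 1010101010
Gen 11 (rule 149): 1010101011
Gen 12 (rule 89): 0000000011
Gen 13 (rule 22): 0000000100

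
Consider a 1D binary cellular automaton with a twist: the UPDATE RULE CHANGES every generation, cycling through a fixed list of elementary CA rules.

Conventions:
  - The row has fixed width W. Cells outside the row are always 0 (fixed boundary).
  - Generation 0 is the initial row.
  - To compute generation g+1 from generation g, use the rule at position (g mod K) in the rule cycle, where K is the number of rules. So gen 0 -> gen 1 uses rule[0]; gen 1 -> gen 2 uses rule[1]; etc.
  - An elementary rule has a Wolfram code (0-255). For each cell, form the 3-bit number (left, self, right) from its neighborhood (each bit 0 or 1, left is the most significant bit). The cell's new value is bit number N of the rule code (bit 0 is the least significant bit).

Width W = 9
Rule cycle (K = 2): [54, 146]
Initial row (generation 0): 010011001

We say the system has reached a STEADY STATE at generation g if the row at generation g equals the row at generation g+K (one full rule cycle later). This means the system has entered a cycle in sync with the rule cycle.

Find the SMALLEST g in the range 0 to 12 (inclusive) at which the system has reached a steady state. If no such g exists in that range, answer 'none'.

Gen 0: 010011001
Gen 1 (rule 54): 111100111
Gen 2 (rule 146): 011011010
Gen 3 (rule 54): 100100111
Gen 4 (rule 146): 011011010
Gen 5 (rule 54): 100100111
Gen 6 (rule 146): 011011010
Gen 7 (rule 54): 100100111
Gen 8 (rule 146): 011011010
Gen 9 (rule 54): 100100111
Gen 10 (rule 146): 011011010
Gen 11 (rule 54): 100100111
Gen 12 (rule 146): 011011010
Gen 13 (rule 54): 100100111
Gen 14 (rule 146): 011011010

Answer: 2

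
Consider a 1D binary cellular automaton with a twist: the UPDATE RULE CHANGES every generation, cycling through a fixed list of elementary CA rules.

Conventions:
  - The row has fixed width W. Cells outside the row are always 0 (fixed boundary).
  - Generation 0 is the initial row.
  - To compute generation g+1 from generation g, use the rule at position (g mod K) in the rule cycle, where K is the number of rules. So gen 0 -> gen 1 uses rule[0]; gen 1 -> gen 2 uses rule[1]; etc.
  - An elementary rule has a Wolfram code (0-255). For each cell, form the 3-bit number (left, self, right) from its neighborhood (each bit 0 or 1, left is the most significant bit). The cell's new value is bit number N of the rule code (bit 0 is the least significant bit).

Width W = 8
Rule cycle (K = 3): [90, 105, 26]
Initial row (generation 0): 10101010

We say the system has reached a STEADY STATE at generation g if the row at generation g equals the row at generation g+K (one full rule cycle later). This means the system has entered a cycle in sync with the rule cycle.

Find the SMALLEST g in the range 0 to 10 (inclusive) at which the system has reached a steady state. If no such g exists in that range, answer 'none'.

Gen 0: 10101010
Gen 1 (rule 90): 00000001
Gen 2 (rule 105): 11111100
Gen 3 (rule 26): 10000010
Gen 4 (rule 90): 01000101
Gen 5 (rule 105): 00010010
Gen 6 (rule 26): 00101101
Gen 7 (rule 90): 01001100
Gen 8 (rule 105): 00001101
Gen 9 (rule 26): 00011000
Gen 10 (rule 90): 00111100
Gen 11 (rule 105): 10100101
Gen 12 (rule 26): 00011000
Gen 13 (rule 90): 00111100

Answer: 9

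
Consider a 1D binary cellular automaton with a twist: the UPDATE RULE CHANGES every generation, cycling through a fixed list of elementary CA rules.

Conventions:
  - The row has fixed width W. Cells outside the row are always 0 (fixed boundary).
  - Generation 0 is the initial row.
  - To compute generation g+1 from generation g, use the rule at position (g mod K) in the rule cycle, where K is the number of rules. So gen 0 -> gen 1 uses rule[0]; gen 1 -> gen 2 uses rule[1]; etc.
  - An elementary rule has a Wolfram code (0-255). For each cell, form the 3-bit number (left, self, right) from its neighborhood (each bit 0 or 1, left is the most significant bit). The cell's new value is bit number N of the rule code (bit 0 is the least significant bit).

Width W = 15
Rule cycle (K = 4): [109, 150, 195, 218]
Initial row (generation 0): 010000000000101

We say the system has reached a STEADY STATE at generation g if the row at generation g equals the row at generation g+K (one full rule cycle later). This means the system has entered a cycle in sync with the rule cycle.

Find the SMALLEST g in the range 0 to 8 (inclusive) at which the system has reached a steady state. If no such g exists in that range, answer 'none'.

Answer: none

Derivation:
Gen 0: 010000000000101
Gen 1 (rule 109): 010111111110111
Gen 2 (rule 150): 110011111100010
Gen 3 (rule 195): 010101111101100
Gen 4 (rule 218): 100001111101110
Gen 5 (rule 109): 101101000111010
Gen 6 (rule 150): 100001101010011
Gen 7 (rule 195): 001110100000101
Gen 8 (rule 218): 011110010001000
Gen 9 (rule 109): 010010010101011
Gen 10 (rule 150): 111111110101000
Gen 11 (rule 195): 011111110000011
Gen 12 (rule 218): 111111111000111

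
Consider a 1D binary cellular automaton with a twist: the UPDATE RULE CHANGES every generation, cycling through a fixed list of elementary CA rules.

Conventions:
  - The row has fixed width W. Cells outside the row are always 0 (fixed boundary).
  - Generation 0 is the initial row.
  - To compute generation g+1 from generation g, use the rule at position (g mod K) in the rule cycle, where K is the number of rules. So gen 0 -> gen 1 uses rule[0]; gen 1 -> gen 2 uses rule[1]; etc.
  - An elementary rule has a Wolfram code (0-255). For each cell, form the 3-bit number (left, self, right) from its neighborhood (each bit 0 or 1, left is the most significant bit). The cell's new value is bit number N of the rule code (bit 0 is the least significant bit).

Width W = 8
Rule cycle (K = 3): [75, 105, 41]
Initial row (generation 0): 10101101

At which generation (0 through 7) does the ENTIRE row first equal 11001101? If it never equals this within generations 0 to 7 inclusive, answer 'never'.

Answer: never

Derivation:
Gen 0: 10101101
Gen 1 (rule 75): 00001100
Gen 2 (rule 105): 11101101
Gen 3 (rule 41): 10011010
Gen 4 (rule 75): 00111000
Gen 5 (rule 105): 10101011
Gen 6 (rule 41): 01010110
Gen 7 (rule 75): 10000110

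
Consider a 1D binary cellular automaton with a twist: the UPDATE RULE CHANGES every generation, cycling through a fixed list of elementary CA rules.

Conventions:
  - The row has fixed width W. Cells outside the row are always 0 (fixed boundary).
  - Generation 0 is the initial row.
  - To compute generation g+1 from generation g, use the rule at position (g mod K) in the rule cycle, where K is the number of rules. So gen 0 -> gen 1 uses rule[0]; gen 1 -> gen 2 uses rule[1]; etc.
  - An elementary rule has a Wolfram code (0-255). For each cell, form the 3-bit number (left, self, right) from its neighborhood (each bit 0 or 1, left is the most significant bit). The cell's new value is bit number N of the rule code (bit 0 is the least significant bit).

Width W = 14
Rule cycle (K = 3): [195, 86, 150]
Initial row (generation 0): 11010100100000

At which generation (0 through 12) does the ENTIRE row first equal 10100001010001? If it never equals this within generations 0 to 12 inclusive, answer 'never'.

Gen 0: 11010100100000
Gen 1 (rule 195): 01000001001111
Gen 2 (rule 86): 11100011110001
Gen 3 (rule 150): 01010101101011
Gen 4 (rule 195): 10000000100001
Gen 5 (rule 86): 11000001110011
Gen 6 (rule 150): 00100010101100
Gen 7 (rule 195): 11001100000101
Gen 8 (rule 86): 01110110001101
Gen 9 (rule 150): 10100001010001
Gen 10 (rule 195): 00001110000110
Gen 11 (rule 86): 00010011001011
Gen 12 (rule 150): 00111100111000

Answer: 9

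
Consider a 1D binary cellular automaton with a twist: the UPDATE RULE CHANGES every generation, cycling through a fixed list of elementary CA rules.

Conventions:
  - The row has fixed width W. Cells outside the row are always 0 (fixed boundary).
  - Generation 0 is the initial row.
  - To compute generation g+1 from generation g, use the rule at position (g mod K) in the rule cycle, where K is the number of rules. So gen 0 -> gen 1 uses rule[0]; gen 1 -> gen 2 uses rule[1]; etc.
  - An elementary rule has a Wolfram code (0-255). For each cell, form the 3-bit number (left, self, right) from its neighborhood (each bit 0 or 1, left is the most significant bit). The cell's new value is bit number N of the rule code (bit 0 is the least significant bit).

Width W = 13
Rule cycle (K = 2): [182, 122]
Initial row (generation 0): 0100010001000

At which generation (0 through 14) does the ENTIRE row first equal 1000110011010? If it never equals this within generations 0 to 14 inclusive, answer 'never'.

Answer: never

Derivation:
Gen 0: 0100010001000
Gen 1 (rule 182): 1110111011100
Gen 2 (rule 122): 1011101110110
Gen 3 (rule 182): 1101010101001
Gen 4 (rule 122): 1110101010110
Gen 5 (rule 182): 0101111111001
Gen 6 (rule 122): 1011000001110
Gen 7 (rule 182): 1100100010101
Gen 8 (rule 122): 1111010101010
Gen 9 (rule 182): 0110111111111
Gen 10 (rule 122): 1111100000001
Gen 11 (rule 182): 0111010000011
Gen 12 (rule 122): 1101101000111
Gen 13 (rule 182): 0010011101010
Gen 14 (rule 122): 0101110110101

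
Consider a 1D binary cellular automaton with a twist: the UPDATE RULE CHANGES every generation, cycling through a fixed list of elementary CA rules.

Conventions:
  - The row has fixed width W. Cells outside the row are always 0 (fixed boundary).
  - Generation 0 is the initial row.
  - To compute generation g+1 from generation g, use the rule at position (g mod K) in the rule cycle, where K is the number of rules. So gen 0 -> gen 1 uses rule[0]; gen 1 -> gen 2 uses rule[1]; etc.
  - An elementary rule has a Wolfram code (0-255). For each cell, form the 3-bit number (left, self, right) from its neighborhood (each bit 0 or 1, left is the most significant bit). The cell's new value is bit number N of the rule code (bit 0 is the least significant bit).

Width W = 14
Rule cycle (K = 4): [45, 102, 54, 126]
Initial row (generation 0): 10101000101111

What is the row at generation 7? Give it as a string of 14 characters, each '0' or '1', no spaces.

Gen 0: 10101000101111
Gen 1 (rule 45): 11111010111000
Gen 2 (rule 102): 00001111001000
Gen 3 (rule 54): 00010000111100
Gen 4 (rule 126): 00111001100110
Gen 5 (rule 45): 10100001000100
Gen 6 (rule 102): 11100011001100
Gen 7 (rule 54): 00010100110010

Answer: 00010100110010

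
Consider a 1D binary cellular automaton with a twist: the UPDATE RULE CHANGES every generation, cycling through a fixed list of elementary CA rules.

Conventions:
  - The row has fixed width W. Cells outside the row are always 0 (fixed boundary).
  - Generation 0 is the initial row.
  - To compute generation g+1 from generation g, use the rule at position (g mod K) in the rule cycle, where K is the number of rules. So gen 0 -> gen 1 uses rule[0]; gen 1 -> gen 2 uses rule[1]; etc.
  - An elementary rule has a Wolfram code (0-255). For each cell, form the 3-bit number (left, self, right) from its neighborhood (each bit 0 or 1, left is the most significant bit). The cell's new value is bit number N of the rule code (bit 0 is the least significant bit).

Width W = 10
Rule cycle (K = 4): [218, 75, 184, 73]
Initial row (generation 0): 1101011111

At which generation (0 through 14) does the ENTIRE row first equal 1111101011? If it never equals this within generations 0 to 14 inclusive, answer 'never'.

Gen 0: 1101011111
Gen 1 (rule 218): 1100011111
Gen 2 (rule 75): 1101110001
Gen 3 (rule 184): 1011101000
Gen 4 (rule 73): 0010100011
Gen 5 (rule 218): 0100010111
Gen 6 (rule 75): 1001100101
Gen 7 (rule 184): 0101010010
Gen 8 (rule 73): 0000000000
Gen 9 (rule 218): 0000000000
Gen 10 (rule 75): 1111111111
Gen 11 (rule 184): 1111111110
Gen 12 (rule 73): 1000000010
Gen 13 (rule 218): 0100000101
Gen 14 (rule 75): 1001111000

Answer: never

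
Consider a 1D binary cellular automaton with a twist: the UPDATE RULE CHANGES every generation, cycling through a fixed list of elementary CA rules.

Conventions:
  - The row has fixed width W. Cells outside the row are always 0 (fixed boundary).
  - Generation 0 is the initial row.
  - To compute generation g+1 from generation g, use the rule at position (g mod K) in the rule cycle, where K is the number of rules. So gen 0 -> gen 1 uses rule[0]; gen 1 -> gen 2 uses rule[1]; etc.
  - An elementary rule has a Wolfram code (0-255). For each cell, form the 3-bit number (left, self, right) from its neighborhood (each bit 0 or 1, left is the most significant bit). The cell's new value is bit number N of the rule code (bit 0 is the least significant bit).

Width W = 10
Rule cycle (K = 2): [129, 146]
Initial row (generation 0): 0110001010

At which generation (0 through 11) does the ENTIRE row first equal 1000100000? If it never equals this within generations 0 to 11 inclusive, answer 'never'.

Gen 0: 0110001010
Gen 1 (rule 129): 0000100000
Gen 2 (rule 146): 0001010000
Gen 3 (rule 129): 1100000111
Gen 4 (rule 146): 0010001010
Gen 5 (rule 129): 1000100000
Gen 6 (rule 146): 0101010000
Gen 7 (rule 129): 0000000111
Gen 8 (rule 146): 0000001010
Gen 9 (rule 129): 1111100000
Gen 10 (rule 146): 0111010000
Gen 11 (rule 129): 0010000111

Answer: 5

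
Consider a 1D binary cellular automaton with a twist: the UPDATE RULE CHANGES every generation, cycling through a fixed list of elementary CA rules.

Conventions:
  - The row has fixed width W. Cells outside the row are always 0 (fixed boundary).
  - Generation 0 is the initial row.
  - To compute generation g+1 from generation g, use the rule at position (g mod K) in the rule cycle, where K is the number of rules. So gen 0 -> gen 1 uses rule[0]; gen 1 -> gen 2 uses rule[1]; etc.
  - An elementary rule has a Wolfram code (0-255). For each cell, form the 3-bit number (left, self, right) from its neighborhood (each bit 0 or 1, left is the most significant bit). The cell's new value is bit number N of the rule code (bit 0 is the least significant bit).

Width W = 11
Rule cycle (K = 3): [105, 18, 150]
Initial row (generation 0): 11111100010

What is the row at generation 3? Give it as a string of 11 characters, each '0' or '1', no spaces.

Gen 0: 11111100010
Gen 1 (rule 105): 10000101000
Gen 2 (rule 18): 01001000100
Gen 3 (rule 150): 11111101110

Answer: 11111101110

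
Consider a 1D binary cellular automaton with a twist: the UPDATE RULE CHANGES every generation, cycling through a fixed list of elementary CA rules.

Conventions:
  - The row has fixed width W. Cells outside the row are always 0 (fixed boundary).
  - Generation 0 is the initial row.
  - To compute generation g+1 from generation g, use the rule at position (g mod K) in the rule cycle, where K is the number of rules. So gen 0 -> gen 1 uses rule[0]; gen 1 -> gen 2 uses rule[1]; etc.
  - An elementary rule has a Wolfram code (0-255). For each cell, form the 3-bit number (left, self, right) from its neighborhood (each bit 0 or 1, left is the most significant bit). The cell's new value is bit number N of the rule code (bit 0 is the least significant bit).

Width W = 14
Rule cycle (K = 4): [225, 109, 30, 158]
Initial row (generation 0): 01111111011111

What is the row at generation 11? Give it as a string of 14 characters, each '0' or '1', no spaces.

Gen 0: 01111111011111
Gen 1 (rule 225): 00111111101111
Gen 2 (rule 109): 10100000111001
Gen 3 (rule 30): 10110001100111
Gen 4 (rule 158): 10101011011110
Gen 5 (rule 225): 01010101101110
Gen 6 (rule 109): 01111111111010
Gen 7 (rule 30): 11000000000011
Gen 8 (rule 158): 10100000000110
Gen 9 (rule 225): 01001111110010
Gen 10 (rule 109): 01001000010010
Gen 11 (rule 30): 11111100111111

Answer: 11111100111111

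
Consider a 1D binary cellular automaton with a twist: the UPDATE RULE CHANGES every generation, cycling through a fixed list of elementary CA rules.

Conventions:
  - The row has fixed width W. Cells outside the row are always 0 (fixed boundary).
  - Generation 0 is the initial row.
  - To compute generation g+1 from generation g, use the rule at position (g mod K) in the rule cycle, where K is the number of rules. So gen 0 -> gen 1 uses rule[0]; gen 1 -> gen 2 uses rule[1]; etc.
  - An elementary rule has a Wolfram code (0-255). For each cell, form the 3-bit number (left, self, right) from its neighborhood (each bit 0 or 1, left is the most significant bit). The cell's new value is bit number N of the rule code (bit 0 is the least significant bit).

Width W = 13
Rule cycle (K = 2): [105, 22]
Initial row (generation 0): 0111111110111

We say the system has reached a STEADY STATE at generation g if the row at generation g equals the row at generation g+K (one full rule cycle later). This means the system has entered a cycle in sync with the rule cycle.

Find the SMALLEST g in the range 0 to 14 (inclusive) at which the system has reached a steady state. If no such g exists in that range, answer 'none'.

Gen 0: 0111111110111
Gen 1 (rule 105): 0100000011101
Gen 2 (rule 22): 1110000100001
Gen 3 (rule 105): 1010110001100
Gen 4 (rule 22): 1010001010010
Gen 5 (rule 105): 0100100100000
Gen 6 (rule 22): 1111111110000
Gen 7 (rule 105): 1000000010111
Gen 8 (rule 22): 1100000110000
Gen 9 (rule 105): 1101110110111
Gen 10 (rule 22): 0000000000000
Gen 11 (rule 105): 1111111111111
Gen 12 (rule 22): 0000000000000
Gen 13 (rule 105): 1111111111111
Gen 14 (rule 22): 0000000000000
Gen 15 (rule 105): 1111111111111
Gen 16 (rule 22): 0000000000000

Answer: 10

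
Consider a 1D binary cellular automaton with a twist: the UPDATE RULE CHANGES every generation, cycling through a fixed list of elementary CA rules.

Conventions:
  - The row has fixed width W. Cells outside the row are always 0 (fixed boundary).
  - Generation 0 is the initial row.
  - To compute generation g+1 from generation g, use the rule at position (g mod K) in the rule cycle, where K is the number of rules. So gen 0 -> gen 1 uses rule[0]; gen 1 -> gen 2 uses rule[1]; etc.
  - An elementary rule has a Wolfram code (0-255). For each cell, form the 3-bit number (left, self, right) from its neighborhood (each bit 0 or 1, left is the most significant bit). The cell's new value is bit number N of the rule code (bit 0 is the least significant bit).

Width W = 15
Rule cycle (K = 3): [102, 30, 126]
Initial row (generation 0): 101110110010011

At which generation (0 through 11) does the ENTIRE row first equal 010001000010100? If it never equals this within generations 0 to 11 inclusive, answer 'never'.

Answer: never

Derivation:
Gen 0: 101110110010011
Gen 1 (rule 102): 110011010110101
Gen 2 (rule 30): 101110010100101
Gen 3 (rule 126): 111011111111111
Gen 4 (rule 102): 001100000000001
Gen 5 (rule 30): 011010000000011
Gen 6 (rule 126): 111111000000111
Gen 7 (rule 102): 000001000001001
Gen 8 (rule 30): 000011100011111
Gen 9 (rule 126): 000110110110001
Gen 10 (rule 102): 001011011010011
Gen 11 (rule 30): 011010010011110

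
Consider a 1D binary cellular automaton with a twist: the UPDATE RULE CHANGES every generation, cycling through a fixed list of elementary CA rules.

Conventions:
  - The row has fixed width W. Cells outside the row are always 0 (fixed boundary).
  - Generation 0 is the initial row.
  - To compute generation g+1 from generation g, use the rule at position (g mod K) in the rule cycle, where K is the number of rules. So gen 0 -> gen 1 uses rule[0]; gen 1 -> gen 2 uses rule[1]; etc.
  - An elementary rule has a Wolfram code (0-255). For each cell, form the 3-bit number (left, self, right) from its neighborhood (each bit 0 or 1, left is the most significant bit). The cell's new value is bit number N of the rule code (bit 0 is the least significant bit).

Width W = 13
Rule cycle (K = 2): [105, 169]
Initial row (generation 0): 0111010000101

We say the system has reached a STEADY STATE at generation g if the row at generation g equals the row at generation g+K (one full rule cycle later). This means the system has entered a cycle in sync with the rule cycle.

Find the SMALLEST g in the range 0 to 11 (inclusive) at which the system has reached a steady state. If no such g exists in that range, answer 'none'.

Answer: none

Derivation:
Gen 0: 0111010000101
Gen 1 (rule 105): 0101100110010
Gen 2 (rule 169): 0011000100000
Gen 3 (rule 105): 1011010001111
Gen 4 (rule 169): 0110100101110
Gen 5 (rule 105): 0111000011010
Gen 6 (rule 169): 0110011010100
Gen 7 (rule 105): 0110011101001
Gen 8 (rule 169): 0100011010000
Gen 9 (rule 105): 0001011100111
Gen 10 (rule 169): 1100111000110
Gen 11 (rule 105): 1100101010110
Gen 12 (rule 169): 1000010101100
Gen 13 (rule 105): 0011001011101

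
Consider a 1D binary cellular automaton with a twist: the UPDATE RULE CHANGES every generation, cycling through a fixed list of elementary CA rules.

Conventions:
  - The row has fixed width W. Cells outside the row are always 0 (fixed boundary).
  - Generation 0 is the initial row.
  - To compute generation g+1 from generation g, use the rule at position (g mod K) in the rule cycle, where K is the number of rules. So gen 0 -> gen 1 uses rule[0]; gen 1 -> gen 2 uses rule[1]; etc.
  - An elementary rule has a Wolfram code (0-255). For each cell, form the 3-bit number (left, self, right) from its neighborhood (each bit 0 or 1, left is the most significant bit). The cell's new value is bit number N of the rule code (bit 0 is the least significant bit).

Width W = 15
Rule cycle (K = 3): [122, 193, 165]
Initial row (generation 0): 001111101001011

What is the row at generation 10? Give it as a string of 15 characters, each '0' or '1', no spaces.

Answer: 100110011000110

Derivation:
Gen 0: 001111101001011
Gen 1 (rule 122): 011000110110111
Gen 2 (rule 193): 001010010010011
Gen 3 (rule 165): 101110010010000
Gen 4 (rule 122): 011011101101000
Gen 5 (rule 193): 001001100100011
Gen 6 (rule 165): 101000000101000
Gen 7 (rule 122): 010100001010100
Gen 8 (rule 193): 000001100000001
Gen 9 (rule 165): 111100001111101
Gen 10 (rule 122): 100110011000110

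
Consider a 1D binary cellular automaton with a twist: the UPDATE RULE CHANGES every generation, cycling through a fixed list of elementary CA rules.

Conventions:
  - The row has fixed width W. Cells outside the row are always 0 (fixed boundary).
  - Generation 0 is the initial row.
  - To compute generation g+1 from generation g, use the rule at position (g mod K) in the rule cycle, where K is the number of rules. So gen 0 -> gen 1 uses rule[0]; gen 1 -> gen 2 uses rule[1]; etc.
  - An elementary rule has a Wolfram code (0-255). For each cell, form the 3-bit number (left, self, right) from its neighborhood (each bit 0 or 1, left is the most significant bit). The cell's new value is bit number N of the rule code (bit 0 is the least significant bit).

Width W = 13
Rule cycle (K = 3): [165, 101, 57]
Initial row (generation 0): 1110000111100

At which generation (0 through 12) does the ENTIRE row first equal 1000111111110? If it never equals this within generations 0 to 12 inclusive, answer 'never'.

Answer: never

Derivation:
Gen 0: 1110000111100
Gen 1 (rule 165): 0100110011001
Gen 2 (rule 101): 0100010001001
Gen 3 (rule 57): 0011001100100
Gen 4 (rule 165): 1000000000101
Gen 5 (rule 101): 1011111110111
Gen 6 (rule 57): 0110000001100
Gen 7 (rule 165): 0000111100001
Gen 8 (rule 101): 1110000101101
Gen 9 (rule 57): 1001110011010
Gen 10 (rule 165): 1000100000110
Gen 11 (rule 101): 1010101110010
Gen 12 (rule 57): 0101011001001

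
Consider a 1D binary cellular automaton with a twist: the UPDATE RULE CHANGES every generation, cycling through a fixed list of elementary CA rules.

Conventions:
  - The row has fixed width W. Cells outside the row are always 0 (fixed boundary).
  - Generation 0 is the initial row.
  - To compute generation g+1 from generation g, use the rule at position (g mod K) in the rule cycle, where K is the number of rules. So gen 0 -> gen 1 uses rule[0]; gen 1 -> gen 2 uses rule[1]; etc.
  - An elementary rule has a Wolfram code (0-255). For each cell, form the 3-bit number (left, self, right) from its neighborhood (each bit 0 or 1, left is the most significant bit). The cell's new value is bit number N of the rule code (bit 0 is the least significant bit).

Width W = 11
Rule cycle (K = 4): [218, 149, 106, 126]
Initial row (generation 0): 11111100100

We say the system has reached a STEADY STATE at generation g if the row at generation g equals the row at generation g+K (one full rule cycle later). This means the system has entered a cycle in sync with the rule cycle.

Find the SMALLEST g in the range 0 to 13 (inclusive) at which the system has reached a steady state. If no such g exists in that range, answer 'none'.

Answer: none

Derivation:
Gen 0: 11111100100
Gen 1 (rule 218): 11111111010
Gen 2 (rule 149): 01111110011
Gen 3 (rule 106): 11000010111
Gen 4 (rule 126): 11100111101
Gen 5 (rule 218): 11111111100
Gen 6 (rule 149): 01111111011
Gen 7 (rule 106): 11000001111
Gen 8 (rule 126): 11100011001
Gen 9 (rule 218): 11110111110
Gen 10 (rule 149): 01100011101
Gen 11 (rule 106): 11100110110
Gen 12 (rule 126): 10111111111
Gen 13 (rule 218): 00111111111
Gen 14 (rule 149): 10011111110
Gen 15 (rule 106): 00110000010
Gen 16 (rule 126): 01111000111
Gen 17 (rule 218): 11111101111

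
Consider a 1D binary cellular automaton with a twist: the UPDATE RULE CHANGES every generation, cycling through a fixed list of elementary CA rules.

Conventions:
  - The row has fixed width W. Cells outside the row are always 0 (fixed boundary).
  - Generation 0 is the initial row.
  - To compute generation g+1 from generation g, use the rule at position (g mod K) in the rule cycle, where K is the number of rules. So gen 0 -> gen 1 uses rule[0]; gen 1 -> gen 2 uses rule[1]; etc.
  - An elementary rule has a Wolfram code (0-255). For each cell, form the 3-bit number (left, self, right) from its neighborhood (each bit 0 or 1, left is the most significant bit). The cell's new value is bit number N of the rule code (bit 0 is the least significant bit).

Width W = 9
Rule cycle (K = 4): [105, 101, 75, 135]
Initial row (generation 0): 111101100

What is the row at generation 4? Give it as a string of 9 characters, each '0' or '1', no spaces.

Answer: 110111001

Derivation:
Gen 0: 111101100
Gen 1 (rule 105): 100111101
Gen 2 (rule 101): 100000111
Gen 3 (rule 75): 001111101
Gen 4 (rule 135): 110111001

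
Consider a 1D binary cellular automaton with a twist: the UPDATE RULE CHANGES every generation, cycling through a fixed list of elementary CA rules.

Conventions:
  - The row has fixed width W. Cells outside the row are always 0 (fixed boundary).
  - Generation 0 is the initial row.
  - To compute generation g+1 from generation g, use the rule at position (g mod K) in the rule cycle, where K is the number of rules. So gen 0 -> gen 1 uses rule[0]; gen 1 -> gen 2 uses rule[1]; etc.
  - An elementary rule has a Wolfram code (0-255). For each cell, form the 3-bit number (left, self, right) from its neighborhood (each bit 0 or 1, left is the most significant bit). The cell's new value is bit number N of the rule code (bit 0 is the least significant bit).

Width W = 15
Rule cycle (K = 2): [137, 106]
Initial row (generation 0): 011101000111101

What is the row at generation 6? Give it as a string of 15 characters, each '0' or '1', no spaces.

Answer: 000010001111110

Derivation:
Gen 0: 011101000111101
Gen 1 (rule 137): 011000010111000
Gen 2 (rule 106): 111000101101000
Gen 3 (rule 137): 110010001000011
Gen 4 (rule 106): 110100010000111
Gen 5 (rule 137): 100001000110110
Gen 6 (rule 106): 000010001111110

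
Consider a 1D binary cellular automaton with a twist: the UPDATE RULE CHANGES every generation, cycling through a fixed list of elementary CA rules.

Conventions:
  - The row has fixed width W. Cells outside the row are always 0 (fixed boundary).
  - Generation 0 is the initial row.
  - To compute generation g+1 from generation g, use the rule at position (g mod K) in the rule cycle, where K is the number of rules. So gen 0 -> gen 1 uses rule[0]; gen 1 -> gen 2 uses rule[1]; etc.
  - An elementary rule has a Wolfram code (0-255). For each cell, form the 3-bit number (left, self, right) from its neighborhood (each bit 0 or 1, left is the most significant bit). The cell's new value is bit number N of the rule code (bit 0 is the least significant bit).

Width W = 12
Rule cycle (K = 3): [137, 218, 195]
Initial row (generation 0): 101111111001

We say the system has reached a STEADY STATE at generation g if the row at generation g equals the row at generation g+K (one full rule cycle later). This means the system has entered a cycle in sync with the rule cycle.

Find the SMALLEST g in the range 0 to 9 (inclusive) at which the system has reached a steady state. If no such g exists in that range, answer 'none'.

Gen 0: 101111111001
Gen 1 (rule 137): 001111110000
Gen 2 (rule 218): 011111111000
Gen 3 (rule 195): 101111111011
Gen 4 (rule 137): 001111110010
Gen 5 (rule 218): 011111111101
Gen 6 (rule 195): 101111111100
Gen 7 (rule 137): 001111111001
Gen 8 (rule 218): 011111111110
Gen 9 (rule 195): 101111111110
Gen 10 (rule 137): 001111111100
Gen 11 (rule 218): 011111111110
Gen 12 (rule 195): 101111111110

Answer: 8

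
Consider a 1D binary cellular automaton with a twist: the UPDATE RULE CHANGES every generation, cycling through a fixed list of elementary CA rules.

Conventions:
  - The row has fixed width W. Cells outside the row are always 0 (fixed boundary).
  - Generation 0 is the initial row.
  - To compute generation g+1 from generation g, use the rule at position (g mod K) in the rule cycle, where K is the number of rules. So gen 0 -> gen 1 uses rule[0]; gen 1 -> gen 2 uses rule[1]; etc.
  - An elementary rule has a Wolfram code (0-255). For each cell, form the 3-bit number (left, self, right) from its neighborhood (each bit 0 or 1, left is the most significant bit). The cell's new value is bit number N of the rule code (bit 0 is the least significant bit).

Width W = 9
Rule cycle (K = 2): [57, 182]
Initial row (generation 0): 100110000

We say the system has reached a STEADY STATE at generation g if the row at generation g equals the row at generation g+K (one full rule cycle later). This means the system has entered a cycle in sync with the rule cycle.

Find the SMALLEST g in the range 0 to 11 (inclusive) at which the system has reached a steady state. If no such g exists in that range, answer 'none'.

Gen 0: 100110000
Gen 1 (rule 57): 010101111
Gen 2 (rule 182): 111110110
Gen 3 (rule 57): 100001101
Gen 4 (rule 182): 110010011
Gen 5 (rule 57): 101001010
Gen 6 (rule 182): 111111111
Gen 7 (rule 57): 100000000
Gen 8 (rule 182): 110000000
Gen 9 (rule 57): 101111111
Gen 10 (rule 182): 110111110
Gen 11 (rule 57): 101100001
Gen 12 (rule 182): 110010011
Gen 13 (rule 57): 101001010

Answer: none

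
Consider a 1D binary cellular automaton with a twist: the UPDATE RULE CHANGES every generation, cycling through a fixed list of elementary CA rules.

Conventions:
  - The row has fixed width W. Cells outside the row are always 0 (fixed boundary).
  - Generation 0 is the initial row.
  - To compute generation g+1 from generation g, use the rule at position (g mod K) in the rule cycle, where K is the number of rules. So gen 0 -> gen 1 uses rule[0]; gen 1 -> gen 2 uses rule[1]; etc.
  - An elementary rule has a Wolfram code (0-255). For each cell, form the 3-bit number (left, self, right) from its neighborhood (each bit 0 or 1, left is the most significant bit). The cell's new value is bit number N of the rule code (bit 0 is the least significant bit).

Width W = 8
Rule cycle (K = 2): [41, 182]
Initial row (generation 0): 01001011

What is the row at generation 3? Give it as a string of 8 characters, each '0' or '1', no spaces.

Answer: 11100000

Derivation:
Gen 0: 01001011
Gen 1 (rule 41): 00000110
Gen 2 (rule 182): 00001001
Gen 3 (rule 41): 11100000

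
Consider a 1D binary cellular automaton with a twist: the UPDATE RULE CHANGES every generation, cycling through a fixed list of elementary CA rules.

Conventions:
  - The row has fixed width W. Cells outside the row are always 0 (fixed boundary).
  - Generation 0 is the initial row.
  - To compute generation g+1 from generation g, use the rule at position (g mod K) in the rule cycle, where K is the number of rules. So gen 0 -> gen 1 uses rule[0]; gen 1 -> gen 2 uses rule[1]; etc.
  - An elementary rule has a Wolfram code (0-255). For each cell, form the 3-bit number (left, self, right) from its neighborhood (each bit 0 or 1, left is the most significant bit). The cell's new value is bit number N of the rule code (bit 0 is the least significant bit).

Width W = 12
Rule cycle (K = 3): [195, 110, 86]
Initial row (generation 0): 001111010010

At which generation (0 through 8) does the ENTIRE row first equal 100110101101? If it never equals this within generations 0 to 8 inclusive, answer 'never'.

Answer: never

Derivation:
Gen 0: 001111010010
Gen 1 (rule 195): 110111000100
Gen 2 (rule 110): 111101001100
Gen 3 (rule 86): 000101110110
Gen 4 (rule 195): 111000110010
Gen 5 (rule 110): 101001110110
Gen 6 (rule 86): 101110010011
Gen 7 (rule 195): 000110100101
Gen 8 (rule 110): 001111101111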